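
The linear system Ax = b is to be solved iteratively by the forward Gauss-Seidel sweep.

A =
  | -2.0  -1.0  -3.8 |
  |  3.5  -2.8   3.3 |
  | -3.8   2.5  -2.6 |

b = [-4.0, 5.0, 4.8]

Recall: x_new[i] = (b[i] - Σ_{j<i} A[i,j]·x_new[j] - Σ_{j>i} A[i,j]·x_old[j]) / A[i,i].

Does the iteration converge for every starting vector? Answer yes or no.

Let D = diag(-2, -2.8, -2.6); L, U the strict triangles.
T_GS = -(D+L)⁻¹U: row 0 first, T[0,2] = -(-3.8)/(-2) = -1.9000; later rows by forward substitution.
  T[0,:] = [+0.0000, -0.5000, -1.9000]
  T[1,:] = [+0.0000, -0.6250, -1.1964]
  T[2,:] = [+0.0000, +0.1298, +1.6265]
moduli |λ_i(T)| = 1.5553, 0.5538, 0.0000.
spectral radius ρ = 1.5553; 1.5553 > 1, so it fails to converge.

no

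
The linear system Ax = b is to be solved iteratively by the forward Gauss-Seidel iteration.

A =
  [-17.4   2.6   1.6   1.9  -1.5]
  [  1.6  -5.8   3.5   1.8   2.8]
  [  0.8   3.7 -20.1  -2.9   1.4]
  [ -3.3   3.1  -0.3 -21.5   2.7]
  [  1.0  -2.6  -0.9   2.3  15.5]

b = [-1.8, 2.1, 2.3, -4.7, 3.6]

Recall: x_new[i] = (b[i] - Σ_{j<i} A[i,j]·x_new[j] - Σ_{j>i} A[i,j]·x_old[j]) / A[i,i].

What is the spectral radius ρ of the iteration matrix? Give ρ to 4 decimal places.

0.2478

Diagonal D = diag(-17.4, -5.8, -20.1, -21.5, 15.5); L, U strict lower/upper.
Gauss-Seidel: T = -(D+L)⁻¹U, row 0 first, T[0,1] = -(2.6)/(-17.4) = +0.1494; later rows by forward substitution.
  T[0,:] = [+0.0000, +0.1494, +0.0920, +0.1092, -0.0862]
  T[1,:] = [+0.0000, +0.0412, +0.6288, +0.3405, +0.4590]
  T[2,:] = [+0.0000, +0.0135, +0.1194, -0.0773, +0.1507]
  T[3,:] = [+0.0000, -0.0172, +0.0749, +0.0334, +0.2029]
  T[4,:] = [+0.0000, +0.0006, +0.0954, +0.0406, +0.0612]
moduli |λ_i(T)| = 0.2478, 0.0777, 0.0777, 0.0704, 0.0000.
ρ(T) = max|λ| = 0.2478; 0.2478 < 1: convergent.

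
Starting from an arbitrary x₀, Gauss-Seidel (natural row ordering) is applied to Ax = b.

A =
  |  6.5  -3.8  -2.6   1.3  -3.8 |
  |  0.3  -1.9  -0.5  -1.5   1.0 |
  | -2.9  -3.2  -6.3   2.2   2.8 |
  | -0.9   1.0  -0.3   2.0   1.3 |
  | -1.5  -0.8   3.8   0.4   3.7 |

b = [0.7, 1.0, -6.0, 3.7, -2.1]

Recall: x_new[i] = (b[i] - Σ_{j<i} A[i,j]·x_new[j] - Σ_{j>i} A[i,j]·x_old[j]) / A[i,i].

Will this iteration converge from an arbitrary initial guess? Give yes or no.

no

Diagonal D = diag(6.5, -1.9, -6.3, 2, 3.7); L, U strict lower/upper.
T_GS = -(D+L)⁻¹U: row 0 first, T[0,2] = -(-2.6)/(6.5) = +0.4000; later rows by forward substitution.
  T[0,:] = [+0.0000, +0.5846, +0.4000, -0.2000, +0.5846]
  T[1,:] = [+0.0000, +0.0923, -0.2000, -0.8211, +0.6186]
  T[2,:] = [+0.0000, -0.3160, -0.0825, +0.8583, -0.1389]
  T[3,:] = [+0.0000, +0.1695, +0.2676, +0.4493, -0.7171]
  T[4,:] = [+0.0000, +0.5632, +0.1748, -1.1887, +0.5909]
|λ(T)| sorted: 1.6535, 0.7109, 0.1097, 0.1097, 0.0000.
spectral radius ρ = 1.6535; 1.6535 > 1 ⇒ diverges.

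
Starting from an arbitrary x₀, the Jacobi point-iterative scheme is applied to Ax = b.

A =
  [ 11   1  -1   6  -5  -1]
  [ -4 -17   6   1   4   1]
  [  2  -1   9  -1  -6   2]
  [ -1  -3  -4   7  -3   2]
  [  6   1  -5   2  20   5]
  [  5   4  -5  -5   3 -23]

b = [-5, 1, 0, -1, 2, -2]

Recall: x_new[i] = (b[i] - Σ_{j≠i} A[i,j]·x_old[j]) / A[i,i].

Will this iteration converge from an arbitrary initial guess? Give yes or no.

yes

Let D = diag(11, -17, 9, 7, 20, -23); L, U the strict triangles.
Jacobi T = -D⁻¹(L+U): T[1,4] = -(4)/(-17) = +0.2353; T[1,1] = 0.
  T[0,:] = [+0.0000  -0.0909  +0.0909  -0.5455  +0.4545  +0.0909]
  T[1,:] = [-0.2353  +0.0000  +0.3529  +0.0588  +0.2353  +0.0588]
  T[2,:] = [-0.2222  +0.1111  +0.0000  +0.1111  +0.6667  -0.2222]
  T[3,:] = [+0.1429  +0.4286  +0.5714  +0.0000  +0.4286  -0.2857]
  T[4,:] = [-0.3000  -0.0500  +0.2500  -0.1000  +0.0000  -0.2500]
  T[5,:] = [+0.2174  +0.1739  -0.2174  -0.2174  +0.1304  +0.0000]
|λ(T)| sorted: 0.8448, 0.6329, 0.6329, 0.4403, 0.4403, 0.0945.
ρ = 0.8448; 0.8448 < 1 ⇒ converges.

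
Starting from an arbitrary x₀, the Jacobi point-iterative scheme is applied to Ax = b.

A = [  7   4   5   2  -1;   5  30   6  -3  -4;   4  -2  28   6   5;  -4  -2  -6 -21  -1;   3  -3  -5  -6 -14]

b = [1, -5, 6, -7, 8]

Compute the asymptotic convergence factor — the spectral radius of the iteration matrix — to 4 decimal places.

A = D + L + U where D = diag(7, 30, 28, -21, -14).
Jacobi: T = -D⁻¹(L+U), T[1,3] = -(-3)/(30) = +0.1000; T[1,1] = 0.
  T[0,:] = [+0.0000 -0.5714 -0.7143 -0.2857 +0.1429]
  T[1,:] = [-0.1667 +0.0000 -0.2000 +0.1000 +0.1333]
  T[2,:] = [-0.1429 +0.0714 +0.0000 -0.2143 -0.1786]
  T[3,:] = [-0.1905 -0.0952 -0.2857 +0.0000 -0.0476]
  T[4,:] = [+0.2143 -0.2143 -0.3571 -0.4286 +0.0000]
eigenvalue magnitudes: 0.6318, 0.5064, 0.2024, 0.1779, 0.1499.
ρ(T) = max|λ| = 0.6318; 0.6318 < 1 ⇒ converges.

0.6318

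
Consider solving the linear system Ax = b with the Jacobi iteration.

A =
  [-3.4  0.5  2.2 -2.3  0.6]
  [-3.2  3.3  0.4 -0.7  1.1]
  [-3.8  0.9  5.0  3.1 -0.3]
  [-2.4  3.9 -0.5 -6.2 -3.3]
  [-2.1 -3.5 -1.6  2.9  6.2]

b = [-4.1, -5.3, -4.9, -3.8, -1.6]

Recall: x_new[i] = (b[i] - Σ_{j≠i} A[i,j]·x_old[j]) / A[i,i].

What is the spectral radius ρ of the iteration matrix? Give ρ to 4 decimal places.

1.2004

A = D + L + U where D = diag(-3.4, 3.3, 5, -6.2, 6.2).
T_J = -D⁻¹(L+U): T[0,1] = -(0.5)/(-3.4) = +0.1471; T[0,0] = 0.
  T[0,:] = [+0.0000 +0.1471 +0.6471 -0.6765 +0.1765]
  T[1,:] = [+0.9697 +0.0000 -0.1212 +0.2121 -0.3333]
  T[2,:] = [+0.7600 -0.1800 +0.0000 -0.6200 +0.0600]
  T[3,:] = [-0.3871 +0.6290 -0.0806 +0.0000 -0.5323]
  T[4,:] = [+0.3387 +0.5645 +0.2581 -0.4677 +0.0000]
|λ(T)| sorted: 1.2004, 1.0193, 0.5392, 0.4603, 0.4603.
ρ(T) = max|λ| = 1.2004; 1.2004 > 1, so it fails to converge.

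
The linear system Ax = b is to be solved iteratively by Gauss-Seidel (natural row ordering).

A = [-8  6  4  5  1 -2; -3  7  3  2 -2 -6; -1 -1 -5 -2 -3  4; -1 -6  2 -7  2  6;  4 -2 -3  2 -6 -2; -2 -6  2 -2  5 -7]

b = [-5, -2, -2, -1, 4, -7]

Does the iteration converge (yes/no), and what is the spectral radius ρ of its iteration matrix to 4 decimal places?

no, ρ = 1.4970

Diagonal D = diag(-8, 7, -5, -7, -6, -7); L, U strict lower/upper.
GS T = -(D+L)⁻¹U: row 0 first, T[0,1] = -(6)/(-8) = +0.7500; later rows by forward substitution.
  T[0,:] = [+0.0000, +0.7500, +0.5000, +0.6250, +0.1250, -0.2500]
  T[1,:] = [+0.0000, +0.3214, -0.2143, -0.0179, +0.3393, +0.7500]
  T[2,:] = [+0.0000, -0.2143, -0.0571, -0.5214, -0.6929, +0.7000]
  T[3,:] = [+0.0000, -0.4439, +0.0959, -0.2230, -0.2209, +0.4500]
  T[4,:] = [+0.0000, +0.3520, +0.4653, +0.6090, +0.2430, -0.9500]
  T[5,:] = [+0.0000, -0.1727, +0.3294, +0.1865, -0.2878, -1.1786]
eigenvalue magnitudes: 1.4970, 0.5820, 0.5820, 0.1349, 0.0512, 0.0000.
spectral radius ρ = 1.4970; 1.4970 > 1, so it fails to converge.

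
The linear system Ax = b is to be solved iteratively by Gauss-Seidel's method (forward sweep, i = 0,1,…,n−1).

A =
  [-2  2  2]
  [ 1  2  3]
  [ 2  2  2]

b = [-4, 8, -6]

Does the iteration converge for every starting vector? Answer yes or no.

no

A = D + L + U where D = diag(-2, 2, 2).
GS T = -(D+L)⁻¹U: row 0 first, T[0,1] = -(2)/(-2) = +1.0000; later rows by forward substitution.
  T[0,:] = [+0.0000  +1.0000  +1.0000]
  T[1,:] = [+0.0000  -0.5000  -2.0000]
  T[2,:] = [+0.0000  -0.5000  +1.0000]
|eigenvalues of T|: 1.5000, 1.0000, 0.0000.
spectral radius ρ = 1.5000; 1.5000 > 1, so it fails to converge.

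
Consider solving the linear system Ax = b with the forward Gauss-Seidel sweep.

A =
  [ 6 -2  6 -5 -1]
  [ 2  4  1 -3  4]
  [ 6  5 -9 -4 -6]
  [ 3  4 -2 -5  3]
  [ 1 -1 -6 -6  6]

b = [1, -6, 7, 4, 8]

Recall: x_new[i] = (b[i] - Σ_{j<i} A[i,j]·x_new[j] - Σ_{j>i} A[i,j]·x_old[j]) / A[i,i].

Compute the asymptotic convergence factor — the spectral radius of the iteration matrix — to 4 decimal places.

Write A = D+L+U with D = diag(6, 4, -9, -5, 6).
Gauss-Seidel: T = -(D+L)⁻¹U, row 0 first, T[0,3] = -(-5)/(6) = +0.8333; later rows by forward substitution.
  T[0,:] = [+0.0000  +0.3333  -1.0000  +0.8333  +0.1667]
  T[1,:] = [+0.0000  -0.1667  +0.2500  +0.3333  -1.0833]
  T[2,:] = [+0.0000  +0.1296  -0.5278  +0.2963  -1.1574]
  T[3,:] = [+0.0000  +0.0148  -0.1889  +0.6481  +0.2963]
  T[4,:] = [+0.0000  +0.0611  -0.5083  +0.8611  -1.0694]
moduli |λ_i(T)| = 1.5970, 0.8388, 0.3651, 0.0076, 0.0000.
ρ = 1.5970; 1.5970 > 1, so it fails to converge.

1.5970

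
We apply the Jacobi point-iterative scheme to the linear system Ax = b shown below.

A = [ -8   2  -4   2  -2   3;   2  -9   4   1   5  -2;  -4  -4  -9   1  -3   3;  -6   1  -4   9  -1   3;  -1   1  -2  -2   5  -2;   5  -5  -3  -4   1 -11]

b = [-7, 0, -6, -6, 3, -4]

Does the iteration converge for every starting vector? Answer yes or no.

no

Split A = D + L + U, D = diag(-8, -9, -9, 9, 5, -11).
Jacobi T = -D⁻¹(L+U): T[0,3] = -(2)/(-8) = +0.2500; T[0,0] = 0.
  T[0,:] = [+0.0000  +0.2500  -0.5000  +0.2500  -0.2500  +0.3750]
  T[1,:] = [+0.2222  +0.0000  +0.4444  +0.1111  +0.5556  -0.2222]
  T[2,:] = [-0.4444  -0.4444  +0.0000  +0.1111  -0.3333  +0.3333]
  T[3,:] = [+0.6667  -0.1111  +0.4444  +0.0000  +0.1111  -0.3333]
  T[4,:] = [+0.2000  -0.2000  +0.4000  +0.4000  +0.0000  +0.4000]
  T[5,:] = [+0.4545  -0.4545  -0.2727  -0.3636  +0.0909  +0.0000]
moduli |λ_i(T)| = 1.1343, 0.7849, 0.7849, 0.6012, 0.2648, 0.1991.
spectral radius ρ = 1.1343; 1.1343 > 1, so it fails to converge.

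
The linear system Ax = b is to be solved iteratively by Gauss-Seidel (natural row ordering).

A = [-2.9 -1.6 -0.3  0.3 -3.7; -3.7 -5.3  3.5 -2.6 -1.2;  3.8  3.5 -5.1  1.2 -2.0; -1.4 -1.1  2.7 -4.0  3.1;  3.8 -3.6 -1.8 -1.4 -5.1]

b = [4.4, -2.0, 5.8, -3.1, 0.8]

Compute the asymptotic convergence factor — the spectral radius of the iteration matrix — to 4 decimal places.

Let D = diag(-2.9, -5.3, -5.1, -4, -5.1); L, U the strict triangles.
T_GS = -(D+L)⁻¹U: row 0 first, T[0,2] = -(-0.3)/(-2.9) = -0.1034; later rows by forward substitution.
  T[0,:] = [+0.0000  -0.5517  -0.1034  +0.1034  -1.2759]
  T[1,:] = [+0.0000  +0.3852  +0.7326  -0.5628  +0.6643]
  T[2,:] = [+0.0000  -0.1468  +0.4257  -0.0739  -0.8869]
  T[3,:] = [+0.0000  -0.0119  +0.1221  +0.0687  +0.4402]
  T[4,:] = [+0.0000  -0.6279  -0.7780  +0.4815  -1.2274]
|eigenvalues of T|: 1.3009, 0.9006, 0.2334, 0.1810, 0.0000.
spectral radius ρ = 1.3009; 1.3009 > 1, so it fails to converge.

1.3009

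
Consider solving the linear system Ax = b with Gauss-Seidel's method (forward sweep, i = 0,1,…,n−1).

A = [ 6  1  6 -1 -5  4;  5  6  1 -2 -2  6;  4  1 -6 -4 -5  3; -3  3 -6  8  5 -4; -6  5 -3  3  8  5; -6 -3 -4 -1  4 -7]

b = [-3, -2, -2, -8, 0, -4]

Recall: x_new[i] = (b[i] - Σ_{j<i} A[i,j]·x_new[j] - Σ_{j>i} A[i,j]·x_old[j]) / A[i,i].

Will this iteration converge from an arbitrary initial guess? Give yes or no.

Let D = diag(6, 6, -6, 8, 8, -7); L, U the strict triangles.
T_GS = -(D+L)⁻¹U: row 0 first, T[0,4] = -(-5)/(6) = +0.8333; later rows by forward substitution.
  T[0,:] = [+0.0000  -0.1667  -1.0000  +0.1667  +0.8333  -0.6667]
  T[1,:] = [+0.0000  +0.1389  +0.6667  +0.1944  -0.3611  -0.4444]
  T[2,:] = [+0.0000  -0.0880  -0.5556  -0.5231  -0.3380  -0.0185]
  T[3,:] = [+0.0000  -0.1806  -1.0417  -0.4028  -0.4306  +0.4028]
  T[4,:] = [+0.0000  -0.1771  -0.9844  -0.0417  +0.8854  -1.0052]
  T[5,:] = [+0.0000  +0.0582  +0.4752  +0.1065  +0.2011  +0.1405]
|eigenvalues of T|: 1.2675, 1.0443, 0.3711, 0.3711, 0.0340, 0.0000.
ρ(T) = max|λ| = 1.2675; 1.2675 > 1 ⇒ diverges.

no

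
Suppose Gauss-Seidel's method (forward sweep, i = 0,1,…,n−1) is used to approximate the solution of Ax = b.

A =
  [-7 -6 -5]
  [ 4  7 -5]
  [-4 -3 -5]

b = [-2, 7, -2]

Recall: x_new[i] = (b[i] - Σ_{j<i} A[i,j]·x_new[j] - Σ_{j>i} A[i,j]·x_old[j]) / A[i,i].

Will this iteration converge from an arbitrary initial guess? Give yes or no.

yes

Let D = diag(-7, 7, -5); L, U the strict triangles.
T_GS = -(D+L)⁻¹U: row 0 first, T[0,2] = -(-5)/(-7) = -0.7143; later rows by forward substitution.
  T[0,:] = [+0.0000, -0.8571, -0.7143]
  T[1,:] = [+0.0000, +0.4898, +1.1224]
  T[2,:] = [+0.0000, +0.3918, -0.1020]
|eigenvalues of T|: 0.9201, 0.5323, 0.0000.
ρ = 0.9201; 0.9201 < 1: convergent.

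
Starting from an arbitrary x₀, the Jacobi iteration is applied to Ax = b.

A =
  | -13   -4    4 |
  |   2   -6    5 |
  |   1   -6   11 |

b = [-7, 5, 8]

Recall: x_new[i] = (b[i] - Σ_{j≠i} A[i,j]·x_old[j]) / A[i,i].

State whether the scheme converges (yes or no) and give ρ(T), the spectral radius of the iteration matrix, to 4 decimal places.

Let D = diag(-13, -6, 11); L, U the strict triangles.
Jacobi: T = -D⁻¹(L+U), T[0,2] = -(4)/(-13) = +0.3077; T[0,0] = 0.
  T[0,:] = [+0.0000 -0.3077 +0.3077]
  T[1,:] = [+0.3333 +0.0000 +0.8333]
  T[2,:] = [-0.0909 +0.5455 +0.0000]
|λ(T)| sorted: 0.6656, 0.3451, 0.3451.
ρ = 0.6656; 0.6656 < 1 ⇒ converges.

yes, ρ = 0.6656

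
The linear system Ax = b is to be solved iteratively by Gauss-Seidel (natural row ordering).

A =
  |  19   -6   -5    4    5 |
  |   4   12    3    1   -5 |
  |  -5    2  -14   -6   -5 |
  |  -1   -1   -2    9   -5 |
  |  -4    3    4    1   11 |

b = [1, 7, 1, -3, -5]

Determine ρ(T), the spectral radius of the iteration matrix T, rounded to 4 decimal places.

A = D + L + U where D = diag(19, 12, -14, 9, 11).
GS T = -(D+L)⁻¹U: row 0 first, T[0,3] = -(4)/(19) = -0.2105; later rows by forward substitution.
  T[0,:] = [+0.0000, +0.3158, +0.2632, -0.2105, -0.2632]
  T[1,:] = [+0.0000, -0.1053, -0.3377, -0.0132, +0.5044]
  T[2,:] = [+0.0000, -0.1278, -0.1422, -0.3553, -0.1911]
  T[3,:] = [+0.0000, -0.0050, -0.0399, -0.1038, +0.5399]
  T[4,:] = [+0.0000, +0.1905, +0.2431, +0.0657, -0.2128]
moduli |λ_i(T)| = 0.6731, 0.2407, 0.2407, 0.1753, 0.0000.
ρ(T) = max|λ| = 0.6731; 0.6731 < 1, so it converges for any x₀.

0.6731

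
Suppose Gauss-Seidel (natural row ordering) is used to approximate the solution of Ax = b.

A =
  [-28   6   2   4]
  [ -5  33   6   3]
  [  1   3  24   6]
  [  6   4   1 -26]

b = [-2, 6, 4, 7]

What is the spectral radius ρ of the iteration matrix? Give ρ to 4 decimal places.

0.1545

Diagonal D = diag(-28, 33, 24, -26); L, U strict lower/upper.
GS T = -(D+L)⁻¹U: row 0 first, T[0,3] = -(4)/(-28) = +0.1429; later rows by forward substitution.
  T[0,:] = [+0.0000, +0.2143, +0.0714, +0.1429]
  T[1,:] = [+0.0000, +0.0325, -0.1710, -0.0693]
  T[2,:] = [+0.0000, -0.0130, +0.0184, -0.2473]
  T[3,:] = [+0.0000, +0.0539, -0.0091, +0.0128]
eigenvalue magnitudes: 0.1545, 0.1206, 0.1206, 0.0000.
ρ = 0.1545; 0.1545 < 1: convergent.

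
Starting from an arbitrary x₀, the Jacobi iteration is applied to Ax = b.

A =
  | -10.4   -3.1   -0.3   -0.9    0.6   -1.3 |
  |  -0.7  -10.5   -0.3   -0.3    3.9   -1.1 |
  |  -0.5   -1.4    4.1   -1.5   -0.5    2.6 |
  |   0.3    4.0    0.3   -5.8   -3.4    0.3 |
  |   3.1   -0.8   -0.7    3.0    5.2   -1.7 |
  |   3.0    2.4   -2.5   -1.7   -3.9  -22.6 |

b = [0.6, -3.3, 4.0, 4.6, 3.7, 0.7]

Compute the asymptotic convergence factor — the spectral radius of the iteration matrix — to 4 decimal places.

0.6802

Write A = D+L+U with D = diag(-10.4, -10.5, 4.1, -5.8, 5.2, -22.6).
Jacobi: T = -D⁻¹(L+U), T[2,5] = -(2.6)/(4.1) = -0.6341; T[2,2] = 0.
  T[0,:] = [+0.0000  -0.2981  -0.0288  -0.0865  +0.0577  -0.1250]
  T[1,:] = [-0.0667  +0.0000  -0.0286  -0.0286  +0.3714  -0.1048]
  T[2,:] = [+0.1220  +0.3415  +0.0000  +0.3659  +0.1220  -0.6341]
  T[3,:] = [+0.0517  +0.6897  +0.0517  +0.0000  -0.5862  +0.0517]
  T[4,:] = [-0.5962  +0.1538  +0.1346  -0.5769  +0.0000  +0.3269]
  T[5,:] = [+0.1327  +0.1062  -0.1106  -0.0752  -0.1726  +0.0000]
eigenvalue magnitudes: 0.6802, 0.4147, 0.4147, 0.1893, 0.1893, 0.1569.
ρ = 0.6802; 0.6802 < 1: convergent.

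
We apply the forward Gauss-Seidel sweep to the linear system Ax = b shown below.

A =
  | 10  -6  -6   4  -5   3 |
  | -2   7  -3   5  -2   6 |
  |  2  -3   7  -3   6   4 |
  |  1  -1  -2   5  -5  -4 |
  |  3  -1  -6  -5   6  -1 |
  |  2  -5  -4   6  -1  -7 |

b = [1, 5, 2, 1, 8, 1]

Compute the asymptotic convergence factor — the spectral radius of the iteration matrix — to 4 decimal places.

Let D = diag(10, 7, 7, 5, 6, -7); L, U the strict triangles.
T_GS = -(D+L)⁻¹U: row 0 first, T[0,4] = -(-5)/(10) = +0.5000; later rows by forward substitution.
  T[0,:] = [+0.0000  +0.6000  +0.6000  -0.4000  +0.5000  -0.3000]
  T[1,:] = [+0.0000  +0.1714  +0.6000  -0.8286  +0.4286  -0.9429]
  T[2,:] = [+0.0000  -0.0980  +0.0857  +0.1878  -0.8163  -0.8898]
  T[3,:] = [+0.0000  -0.1249  +0.0343  -0.0106  +0.6592  +0.3155]
  T[4,:] = [+0.0000  -0.4735  -0.0857  +0.2408  -0.4456  -0.4673]
  T[5,:] = [+0.0000  +0.0655  -0.2645  +0.3268  +0.9319  +1.4334]
|λ(T)| sorted: 1.6414, 0.6227, 0.6227, 0.0908, 0.0908, 0.0000.
ρ = 1.6414; 1.6414 > 1 ⇒ diverges.

1.6414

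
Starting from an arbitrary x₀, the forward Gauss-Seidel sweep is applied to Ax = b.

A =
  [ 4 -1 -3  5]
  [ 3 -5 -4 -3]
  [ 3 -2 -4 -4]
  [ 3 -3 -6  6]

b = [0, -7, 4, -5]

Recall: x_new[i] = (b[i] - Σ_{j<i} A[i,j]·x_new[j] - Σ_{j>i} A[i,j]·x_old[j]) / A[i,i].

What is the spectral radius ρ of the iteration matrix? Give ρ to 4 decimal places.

Split A = D + L + U, D = diag(4, -5, -4, 6).
T_GS = -(D+L)⁻¹U: row 0 first, T[0,3] = -(5)/(4) = -1.2500; later rows by forward substitution.
  T[0,:] = [+0.0000  +0.2500  +0.7500  -1.2500]
  T[1,:] = [+0.0000  +0.1500  -0.3500  -1.3500]
  T[2,:] = [+0.0000  +0.1125  +0.7375  -1.2625]
  T[3,:] = [+0.0000  +0.0625  +0.1875  -1.3125]
|λ(T)| sorted: 1.1224, 0.5290, 0.1684, 0.0000.
ρ(T) = max|λ| = 1.1224; 1.1224 > 1 ⇒ diverges.

1.1224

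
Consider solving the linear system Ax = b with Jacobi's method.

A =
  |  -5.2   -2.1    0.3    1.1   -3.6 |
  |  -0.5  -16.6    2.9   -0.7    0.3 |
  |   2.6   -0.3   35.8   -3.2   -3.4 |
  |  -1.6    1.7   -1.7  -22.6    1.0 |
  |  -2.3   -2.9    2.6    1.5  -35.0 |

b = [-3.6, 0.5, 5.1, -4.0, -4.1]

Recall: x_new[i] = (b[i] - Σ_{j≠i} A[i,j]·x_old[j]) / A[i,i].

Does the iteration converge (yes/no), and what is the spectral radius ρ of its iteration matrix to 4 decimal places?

yes, ρ = 0.2737

Let D = diag(-5.2, -16.6, 35.8, -22.6, -35); L, U the strict triangles.
T_J = -D⁻¹(L+U): T[3,0] = -(-1.6)/(-22.6) = -0.0708; T[3,3] = 0.
  T[0,:] = [+0.0000 -0.4038 +0.0577 +0.2115 -0.6923]
  T[1,:] = [-0.0301 +0.0000 +0.1747 -0.0422 +0.0181]
  T[2,:] = [-0.0726 +0.0084 +0.0000 +0.0894 +0.0950]
  T[3,:] = [-0.0708 +0.0752 -0.0752 +0.0000 +0.0442]
  T[4,:] = [-0.0657 -0.0829 +0.0743 +0.0429 +0.0000]
|eigenvalues of T|: 0.2737, 0.1867, 0.1700, 0.1700, 0.0546.
ρ(T) = max|λ| = 0.2737; 0.2737 < 1: convergent.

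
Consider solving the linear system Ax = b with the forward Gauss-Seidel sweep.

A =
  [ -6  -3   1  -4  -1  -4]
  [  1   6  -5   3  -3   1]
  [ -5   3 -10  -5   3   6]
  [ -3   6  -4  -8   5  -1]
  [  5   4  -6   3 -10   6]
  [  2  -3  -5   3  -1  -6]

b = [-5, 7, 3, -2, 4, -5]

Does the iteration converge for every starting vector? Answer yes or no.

no

Let D = diag(-6, 6, -10, -8, -10, -6); L, U the strict triangles.
T_GS = -(D+L)⁻¹U: row 0 first, T[0,4] = -(-1)/(-6) = -0.1667; later rows by forward substitution.
  T[0,:] = [+0.0000  -0.5000  +0.1667  -0.6667  -0.1667  -0.6667]
  T[1,:] = [+0.0000  +0.0833  +0.8056  -0.3889  +0.5278  -0.0556]
  T[2,:] = [+0.0000  +0.2750  +0.1583  -0.2833  +0.5417  +0.9167]
  T[3,:] = [+0.0000  +0.1125  +0.4625  +0.1000  +0.8125  -0.3750]
  T[4,:] = [+0.0000  -0.3479  +0.4493  -0.2889  +0.0465  -0.4181]
  T[5,:] = [+0.0000  -0.3233  -0.3228  +0.3065  -0.3723  -1.0762]
|λ(T)| sorted: 1.1586, 0.7840, 0.7840, 0.2237, 0.1635, 0.0000.
ρ(T) = max|λ| = 1.1586; 1.1586 > 1, so it fails to converge.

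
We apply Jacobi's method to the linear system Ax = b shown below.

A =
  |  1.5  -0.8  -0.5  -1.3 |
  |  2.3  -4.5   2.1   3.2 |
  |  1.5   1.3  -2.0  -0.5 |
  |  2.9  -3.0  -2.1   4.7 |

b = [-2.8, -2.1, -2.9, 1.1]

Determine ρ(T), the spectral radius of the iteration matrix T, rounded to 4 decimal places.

Write A = D+L+U with D = diag(1.5, -4.5, -2, 4.7).
Jacobi T = -D⁻¹(L+U): T[3,1] = -(-3)/(4.7) = +0.6383; T[3,3] = 0.
  T[0,:] = [+0.0000, +0.5333, +0.3333, +0.8667]
  T[1,:] = [+0.5111, +0.0000, +0.4667, +0.7111]
  T[2,:] = [+0.7500, +0.6500, +0.0000, -0.2500]
  T[3,:] = [-0.6170, +0.6383, +0.4468, +0.0000]
|roots of det(T-λI)|: 1.2533, 0.7384, 0.7384, 0.6507.
ρ(T) = max|λ| = 1.2533; 1.2533 > 1 ⇒ diverges.

1.2533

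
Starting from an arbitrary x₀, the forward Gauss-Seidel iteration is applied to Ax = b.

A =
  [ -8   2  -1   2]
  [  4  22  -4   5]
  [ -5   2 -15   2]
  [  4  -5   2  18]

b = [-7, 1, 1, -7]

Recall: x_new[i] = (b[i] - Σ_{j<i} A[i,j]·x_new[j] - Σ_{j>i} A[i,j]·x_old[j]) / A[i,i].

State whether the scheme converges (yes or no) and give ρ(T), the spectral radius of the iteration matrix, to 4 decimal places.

A = D + L + U where D = diag(-8, 22, -15, 18).
Gauss-Seidel: T = -(D+L)⁻¹U, row 0 first, T[0,3] = -(2)/(-8) = +0.2500; later rows by forward substitution.
  T[0,:] = [+0.0000 +0.2500 -0.1250 +0.2500]
  T[1,:] = [+0.0000 -0.0455 +0.2045 -0.2727]
  T[2,:] = [+0.0000 -0.0894 +0.0689 +0.0136]
  T[3,:] = [+0.0000 -0.0582 +0.0769 -0.1328]
|eigenvalues of T|: 0.1789, 0.0868, 0.0868, 0.0000.
spectral radius ρ = 0.1789; 0.1789 < 1 ⇒ converges.

yes, ρ = 0.1789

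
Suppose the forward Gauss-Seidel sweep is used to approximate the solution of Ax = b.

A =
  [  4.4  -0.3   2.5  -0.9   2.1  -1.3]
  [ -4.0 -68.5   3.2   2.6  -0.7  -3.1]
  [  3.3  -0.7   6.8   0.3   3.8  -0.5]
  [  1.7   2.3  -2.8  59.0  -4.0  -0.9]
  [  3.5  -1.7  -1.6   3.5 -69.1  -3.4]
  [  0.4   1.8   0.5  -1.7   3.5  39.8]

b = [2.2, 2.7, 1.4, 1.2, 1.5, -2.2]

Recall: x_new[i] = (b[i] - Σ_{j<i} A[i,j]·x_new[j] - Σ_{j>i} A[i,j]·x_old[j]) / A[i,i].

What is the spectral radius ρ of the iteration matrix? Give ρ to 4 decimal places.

0.3019

Split A = D + L + U, D = diag(4.4, -68.5, 6.8, 59, -69.1, 39.8).
GS T = -(D+L)⁻¹U: row 0 first, T[0,3] = -(-0.9)/(4.4) = +0.2045; later rows by forward substitution.
  T[0,:] = [+0.0000  +0.0682  -0.5682  +0.2045  -0.4773  +0.2955]
  T[1,:] = [+0.0000  -0.0040  +0.0799  +0.0260  +0.0177  -0.0625]
  T[2,:] = [+0.0000  -0.0335  +0.2840  -0.1407  -0.3254  -0.0763]
  T[3,:] = [+0.0000  -0.0034  +0.0267  -0.0136  +0.0654  +0.0056]
  T[4,:] = [+0.0000  +0.0042  -0.0360  +0.0123  -0.0138  -0.0307]
  T[5,:] = [+0.0000  -0.0006  +0.0028  -0.0031  +0.0121  +0.0037]
|λ(T)| sorted: 0.3019, 0.0338, 0.0338, 0.0107, 0.0013, 0.0000.
ρ = 0.3019; 0.3019 < 1 ⇒ converges.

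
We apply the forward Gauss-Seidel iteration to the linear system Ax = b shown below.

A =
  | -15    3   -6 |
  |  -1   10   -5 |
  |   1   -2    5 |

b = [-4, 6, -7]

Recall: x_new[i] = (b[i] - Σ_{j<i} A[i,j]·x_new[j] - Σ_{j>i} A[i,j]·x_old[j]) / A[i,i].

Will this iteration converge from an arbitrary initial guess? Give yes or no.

yes

A = D + L + U where D = diag(-15, 10, 5).
GS T = -(D+L)⁻¹U: row 0 first, T[0,2] = -(-6)/(-15) = -0.4000; later rows by forward substitution.
  T[0,:] = [+0.0000, +0.2000, -0.4000]
  T[1,:] = [+0.0000, +0.0200, +0.4600]
  T[2,:] = [+0.0000, -0.0320, +0.2640]
moduli |λ_i(T)| = 0.1548, 0.1292, 0.0000.
ρ = 0.1548; 0.1548 < 1: convergent.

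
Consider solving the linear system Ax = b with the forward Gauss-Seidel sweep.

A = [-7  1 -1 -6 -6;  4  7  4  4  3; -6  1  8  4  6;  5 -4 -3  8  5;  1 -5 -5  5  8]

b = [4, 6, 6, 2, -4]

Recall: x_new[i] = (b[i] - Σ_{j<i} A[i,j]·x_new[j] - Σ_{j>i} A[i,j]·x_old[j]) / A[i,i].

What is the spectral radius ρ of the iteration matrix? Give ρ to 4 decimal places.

Let D = diag(-7, 7, 8, 8, 8); L, U the strict triangles.
Gauss-Seidel: T = -(D+L)⁻¹U, row 0 first, T[0,4] = -(-6)/(-7) = -0.8571; later rows by forward substitution.
  T[0,:] = [+0.0000, +0.1429, -0.1429, -0.8571, -0.8571]
  T[1,:] = [+0.0000, -0.0816, -0.4898, -0.0816, +0.0612]
  T[2,:] = [+0.0000, +0.1173, -0.0459, -1.1327, -1.4005]
  T[3,:] = [+0.0000, -0.0861, -0.1728, +0.0702, -0.5839]
  T[4,:] = [+0.0000, +0.0583, -0.2089, -0.6956, -0.3650]
moduli |λ_i(T)| = 1.2229, 0.5347, 0.2459, 0.0198, 0.0000.
spectral radius ρ = 1.2229; 1.2229 > 1: divergent.

1.2229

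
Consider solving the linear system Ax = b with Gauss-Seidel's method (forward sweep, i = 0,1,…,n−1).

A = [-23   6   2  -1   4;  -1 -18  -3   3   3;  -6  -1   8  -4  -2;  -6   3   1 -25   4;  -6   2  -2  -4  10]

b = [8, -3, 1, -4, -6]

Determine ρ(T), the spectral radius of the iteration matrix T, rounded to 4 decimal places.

Write A = D+L+U with D = diag(-23, -18, 8, -25, 10).
Gauss-Seidel: T = -(D+L)⁻¹U, row 0 first, T[0,4] = -(4)/(-23) = +0.1739; later rows by forward substitution.
  T[0,:] = [+0.0000  +0.2609  +0.0870  -0.0435  +0.1739]
  T[1,:] = [+0.0000  -0.0145  -0.1715  +0.1691  +0.1570]
  T[2,:] = [+0.0000  +0.1938  +0.0438  +0.4885  +0.4001]
  T[3,:] = [+0.0000  -0.0566  -0.0397  +0.0503  +0.1531]
  T[4,:] = [+0.0000  +0.1756  +0.0794  +0.0579  +0.2142]
|roots of det(T-λI)|: 0.3296, 0.2164, 0.2164, 0.1352, 0.0000.
ρ(T) = max|λ| = 0.3296; 0.3296 < 1 ⇒ converges.

0.3296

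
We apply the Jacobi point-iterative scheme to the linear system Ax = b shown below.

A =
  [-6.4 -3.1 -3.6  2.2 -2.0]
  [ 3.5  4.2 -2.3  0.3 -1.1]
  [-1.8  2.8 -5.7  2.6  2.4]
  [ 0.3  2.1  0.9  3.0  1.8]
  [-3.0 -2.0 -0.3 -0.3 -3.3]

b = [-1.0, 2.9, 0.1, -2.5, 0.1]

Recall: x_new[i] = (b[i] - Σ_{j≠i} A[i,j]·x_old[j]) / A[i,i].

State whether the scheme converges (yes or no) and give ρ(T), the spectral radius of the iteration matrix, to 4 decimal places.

Diagonal D = diag(-6.4, 4.2, -5.7, 3, -3.3); L, U strict lower/upper.
T_J = -D⁻¹(L+U): T[1,2] = -(-2.3)/(4.2) = +0.5476; T[1,1] = 0.
  T[0,:] = [+0.0000 -0.4844 -0.5625 +0.3438 -0.3125]
  T[1,:] = [-0.8333 +0.0000 +0.5476 -0.0714 +0.2619]
  T[2,:] = [-0.3158 +0.4912 +0.0000 +0.4561 +0.4211]
  T[3,:] = [-0.1000 -0.7000 -0.3000 +0.0000 -0.6000]
  T[4,:] = [-0.9091 -0.6061 -0.0909 -0.0909 +0.0000]
|λ(T)| sorted: 1.1551, 0.7763, 0.7763, 0.2328, 0.1484.
spectral radius ρ = 1.1551; 1.1551 > 1 ⇒ diverges.

no, ρ = 1.1551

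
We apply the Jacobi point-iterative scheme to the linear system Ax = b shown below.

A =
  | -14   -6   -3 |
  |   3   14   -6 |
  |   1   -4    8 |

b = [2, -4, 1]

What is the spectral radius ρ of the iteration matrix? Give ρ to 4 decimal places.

0.6364

A = D + L + U where D = diag(-14, 14, 8).
T_J = -D⁻¹(L+U): T[2,1] = -(-4)/(8) = +0.5000; T[2,2] = 0.
  T[0,:] = [+0.0000, -0.4286, -0.2143]
  T[1,:] = [-0.2143, +0.0000, +0.4286]
  T[2,:] = [-0.1250, +0.5000, +0.0000]
eigenvalue magnitudes: 0.6364, 0.4889, 0.1476.
spectral radius ρ = 0.6364; 0.6364 < 1: convergent.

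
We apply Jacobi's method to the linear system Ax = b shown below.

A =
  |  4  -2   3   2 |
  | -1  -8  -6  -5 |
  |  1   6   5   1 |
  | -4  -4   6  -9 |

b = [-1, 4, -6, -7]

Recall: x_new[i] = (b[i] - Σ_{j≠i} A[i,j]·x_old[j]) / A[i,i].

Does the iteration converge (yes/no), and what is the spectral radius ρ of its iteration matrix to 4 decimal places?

Write A = D+L+U with D = diag(4, -8, 5, -9).
Jacobi: T = -D⁻¹(L+U), T[3,2] = -(6)/(-9) = +0.6667; T[3,3] = 0.
  T[0,:] = [+0.0000  +0.5000  -0.7500  -0.5000]
  T[1,:] = [-0.1250  +0.0000  -0.7500  -0.6250]
  T[2,:] = [-0.2000  -1.2000  +0.0000  -0.2000]
  T[3,:] = [-0.4444  -0.4444  +0.6667  +0.0000]
moduli |λ_i(T)| = 1.3186, 0.8833, 0.4352, 0.0000.
ρ(T) = max|λ| = 1.3186; 1.3186 > 1: divergent.

no, ρ = 1.3186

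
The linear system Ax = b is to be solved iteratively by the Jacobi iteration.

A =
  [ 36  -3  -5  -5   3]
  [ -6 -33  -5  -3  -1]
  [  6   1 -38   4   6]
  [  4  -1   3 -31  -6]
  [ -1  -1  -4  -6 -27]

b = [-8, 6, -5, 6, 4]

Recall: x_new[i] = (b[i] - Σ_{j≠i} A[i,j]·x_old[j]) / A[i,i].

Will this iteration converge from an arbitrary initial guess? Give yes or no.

yes

Split A = D + L + U, D = diag(36, -33, -38, -31, -27).
T_J = -D⁻¹(L+U): T[4,1] = -(-1)/(-27) = -0.0370; T[4,4] = 0.
  T[0,:] = [+0.0000  +0.0833  +0.1389  +0.1389  -0.0833]
  T[1,:] = [-0.1818  +0.0000  -0.1515  -0.0909  -0.0303]
  T[2,:] = [+0.1579  +0.0263  +0.0000  +0.1053  +0.1579]
  T[3,:] = [+0.1290  -0.0323  +0.0968  +0.0000  -0.1935]
  T[4,:] = [-0.0370  -0.0370  -0.1481  -0.2222  +0.0000]
moduli |λ_i(T)| = 0.2844, 0.1748, 0.1748, 0.0913, 0.0913.
ρ(T) = max|λ| = 0.2844; 0.2844 < 1, so it converges for any x₀.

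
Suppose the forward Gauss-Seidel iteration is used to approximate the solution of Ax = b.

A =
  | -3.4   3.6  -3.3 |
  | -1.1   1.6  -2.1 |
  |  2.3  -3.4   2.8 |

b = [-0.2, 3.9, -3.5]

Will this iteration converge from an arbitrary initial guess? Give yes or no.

Let D = diag(-3.4, 1.6, 2.8); L, U the strict triangles.
Gauss-Seidel: T = -(D+L)⁻¹U, row 0 first, T[0,1] = -(3.6)/(-3.4) = +1.0588; later rows by forward substitution.
  T[0,:] = [+0.0000  +1.0588  -0.9706]
  T[1,:] = [+0.0000  +0.7279  +0.6452]
  T[2,:] = [+0.0000  +0.0142  +1.5808]
eigenvalue magnitudes: 1.5913, 0.7173, 0.0000.
ρ = 1.5913; 1.5913 > 1, so it fails to converge.

no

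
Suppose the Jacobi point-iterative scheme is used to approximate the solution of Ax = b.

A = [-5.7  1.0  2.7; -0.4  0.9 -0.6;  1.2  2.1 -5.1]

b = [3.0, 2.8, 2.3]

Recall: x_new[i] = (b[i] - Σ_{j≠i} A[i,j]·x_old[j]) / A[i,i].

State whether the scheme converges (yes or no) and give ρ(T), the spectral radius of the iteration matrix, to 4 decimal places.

Diagonal D = diag(-5.7, 0.9, -5.1); L, U strict lower/upper.
T_J = -D⁻¹(L+U): T[1,0] = -(-0.4)/(0.9) = +0.4444; T[1,1] = 0.
  T[0,:] = [+0.0000 +0.1754 +0.4737]
  T[1,:] = [+0.4444 +0.0000 +0.6667]
  T[2,:] = [+0.2353 +0.4118 +0.0000]
|eigenvalues of T|: 0.7811, 0.4701, 0.3110.
ρ = 0.7811; 0.7811 < 1: convergent.

yes, ρ = 0.7811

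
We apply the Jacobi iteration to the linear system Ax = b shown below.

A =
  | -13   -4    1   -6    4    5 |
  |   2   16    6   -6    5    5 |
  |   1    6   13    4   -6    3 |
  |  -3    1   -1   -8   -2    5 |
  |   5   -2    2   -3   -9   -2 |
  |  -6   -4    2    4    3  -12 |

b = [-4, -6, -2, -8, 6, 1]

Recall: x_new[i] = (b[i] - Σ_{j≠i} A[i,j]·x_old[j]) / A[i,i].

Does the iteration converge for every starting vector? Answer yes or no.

no

Split A = D + L + U, D = diag(-13, 16, 13, -8, -9, -12).
T_J = -D⁻¹(L+U): T[3,2] = -(-1)/(-8) = -0.1250; T[3,3] = 0.
  T[0,:] = [+0.0000, -0.3077, +0.0769, -0.4615, +0.3077, +0.3846]
  T[1,:] = [-0.1250, +0.0000, -0.3750, +0.3750, -0.3125, -0.3125]
  T[2,:] = [-0.0769, -0.4615, +0.0000, -0.3077, +0.4615, -0.2308]
  T[3,:] = [-0.3750, +0.1250, -0.1250, +0.0000, -0.2500, +0.6250]
  T[4,:] = [+0.5556, -0.2222, +0.2222, -0.3333, +0.0000, -0.2222]
  T[5,:] = [-0.5000, -0.3333, +0.1667, +0.3333, +0.2500, +0.0000]
eigenvalue magnitudes: 1.1271, 0.5335, 0.5335, 0.3537, 0.2619, 0.2619.
ρ = 1.1271; 1.1271 > 1: divergent.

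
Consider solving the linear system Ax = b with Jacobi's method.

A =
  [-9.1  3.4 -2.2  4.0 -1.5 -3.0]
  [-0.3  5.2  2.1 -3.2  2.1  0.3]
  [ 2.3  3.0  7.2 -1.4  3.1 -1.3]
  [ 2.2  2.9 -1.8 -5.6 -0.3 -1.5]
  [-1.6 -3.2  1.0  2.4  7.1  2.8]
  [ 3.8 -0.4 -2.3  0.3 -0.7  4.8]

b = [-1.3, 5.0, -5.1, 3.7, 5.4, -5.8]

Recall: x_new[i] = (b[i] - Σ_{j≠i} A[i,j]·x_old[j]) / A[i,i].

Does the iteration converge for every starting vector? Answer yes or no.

Let D = diag(-9.1, 5.2, 7.2, -5.6, 7.1, 4.8); L, U the strict triangles.
Jacobi T = -D⁻¹(L+U): T[2,5] = -(-1.3)/(7.2) = +0.1806; T[2,2] = 0.
  T[0,:] = [+0.0000  +0.3736  -0.2418  +0.4396  -0.1648  -0.3297]
  T[1,:] = [+0.0577  +0.0000  -0.4038  +0.6154  -0.4038  -0.0577]
  T[2,:] = [-0.3194  -0.4167  +0.0000  +0.1944  -0.4306  +0.1806]
  T[3,:] = [+0.3929  +0.5179  -0.3214  +0.0000  -0.0536  -0.2679]
  T[4,:] = [+0.2254  +0.4507  -0.1408  -0.3380  +0.0000  -0.3944]
  T[5,:] = [-0.7917  +0.0833  +0.4792  -0.0625  +0.1458  +0.0000]
|λ(T)| sorted: 1.1385, 0.5533, 0.5533, 0.4412, 0.1421, 0.0618.
spectral radius ρ = 1.1385; 1.1385 > 1, so it fails to converge.

no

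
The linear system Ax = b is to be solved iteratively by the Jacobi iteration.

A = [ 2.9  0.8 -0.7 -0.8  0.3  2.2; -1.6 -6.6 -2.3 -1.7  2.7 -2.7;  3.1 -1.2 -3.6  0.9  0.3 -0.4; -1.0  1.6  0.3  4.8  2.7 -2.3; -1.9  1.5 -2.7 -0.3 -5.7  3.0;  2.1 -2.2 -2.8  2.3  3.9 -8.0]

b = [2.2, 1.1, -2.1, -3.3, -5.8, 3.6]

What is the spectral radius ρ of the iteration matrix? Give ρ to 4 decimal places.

Split A = D + L + U, D = diag(2.9, -6.6, -3.6, 4.8, -5.7, -8).
T_J = -D⁻¹(L+U): T[4,5] = -(3)/(-5.7) = +0.5263; T[4,4] = 0.
  T[0,:] = [+0.0000, -0.2759, +0.2414, +0.2759, -0.1034, -0.7586]
  T[1,:] = [-0.2424, +0.0000, -0.3485, -0.2576, +0.4091, -0.4091]
  T[2,:] = [+0.8611, -0.3333, +0.0000, +0.2500, +0.0833, -0.1111]
  T[3,:] = [+0.2083, -0.3333, -0.0625, +0.0000, -0.5625, +0.4792]
  T[4,:] = [-0.3333, +0.2632, -0.4737, -0.0526, +0.0000, +0.5263]
  T[5,:] = [+0.2625, -0.2750, -0.3500, +0.2875, +0.4875, +0.0000]
|λ(T)| sorted: 1.1374, 0.5904, 0.5904, 0.5217, 0.4347, 0.4347.
ρ(T) = max|λ| = 1.1374; 1.1374 > 1: divergent.

1.1374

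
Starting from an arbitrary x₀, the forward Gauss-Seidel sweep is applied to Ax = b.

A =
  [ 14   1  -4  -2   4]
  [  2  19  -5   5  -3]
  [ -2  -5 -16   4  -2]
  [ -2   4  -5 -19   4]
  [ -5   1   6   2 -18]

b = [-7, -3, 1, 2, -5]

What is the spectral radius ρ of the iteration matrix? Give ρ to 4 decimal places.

Write A = D+L+U with D = diag(14, 19, -16, -19, -18).
T_GS = -(D+L)⁻¹U: row 0 first, T[0,1] = -(1)/(14) = -0.0714; later rows by forward substitution.
  T[0,:] = [+0.0000  -0.0714  +0.2857  +0.1429  -0.2857]
  T[1,:] = [+0.0000  +0.0075  +0.2331  -0.2782  +0.1880]
  T[2,:] = [+0.0000  +0.0066  -0.1086  +0.3191  -0.1480]
  T[3,:] = [+0.0000  +0.0074  +0.0476  -0.1576  +0.3191]
  T[4,:] = [+0.0000  +0.0233  -0.0973  +0.0337  +0.0759]
eigenvalue magnitudes: 0.3755, 0.1315, 0.1315, 0.0424, 0.0000.
ρ(T) = max|λ| = 0.3755; 0.3755 < 1, so it converges for any x₀.

0.3755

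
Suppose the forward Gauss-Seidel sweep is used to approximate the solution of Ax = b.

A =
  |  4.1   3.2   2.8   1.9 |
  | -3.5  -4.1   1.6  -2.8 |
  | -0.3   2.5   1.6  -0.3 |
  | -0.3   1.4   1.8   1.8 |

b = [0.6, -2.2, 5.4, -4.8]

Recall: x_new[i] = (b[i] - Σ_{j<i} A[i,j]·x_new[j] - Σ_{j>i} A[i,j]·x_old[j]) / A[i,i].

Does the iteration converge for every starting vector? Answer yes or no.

A = D + L + U where D = diag(4.1, -4.1, 1.6, 1.8).
T_GS = -(D+L)⁻¹U: row 0 first, T[0,2] = -(2.8)/(4.1) = -0.6829; later rows by forward substitution.
  T[0,:] = [+0.0000  -0.7805  -0.6829  -0.4634]
  T[1,:] = [+0.0000  +0.6663  +0.9732  -0.2873]
  T[2,:] = [+0.0000  -1.1874  -1.6487  +0.5496]
  T[3,:] = [+0.0000  +0.5391  +0.7779  -0.4033]
moduli |λ_i(T)| = 1.2470, 0.0874, 0.0874, 0.0000.
ρ = 1.2470; 1.2470 > 1 ⇒ diverges.

no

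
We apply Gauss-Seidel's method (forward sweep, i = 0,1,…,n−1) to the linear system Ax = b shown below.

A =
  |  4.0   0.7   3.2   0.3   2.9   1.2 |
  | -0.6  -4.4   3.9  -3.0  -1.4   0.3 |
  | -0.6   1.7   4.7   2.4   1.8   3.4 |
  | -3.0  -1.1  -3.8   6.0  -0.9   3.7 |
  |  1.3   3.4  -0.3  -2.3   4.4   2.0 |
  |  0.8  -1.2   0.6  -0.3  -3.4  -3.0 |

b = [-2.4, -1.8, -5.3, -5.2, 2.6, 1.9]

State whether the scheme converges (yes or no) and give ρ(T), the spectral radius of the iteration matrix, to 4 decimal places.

no, ρ = 1.3844

Split A = D + L + U, D = diag(4, -4.4, 4.7, 6, 4.4, -3).
T_GS = -(D+L)⁻¹U: row 0 first, T[0,4] = -(2.9)/(4) = -0.7250; later rows by forward substitution.
  T[0,:] = [+0.0000, -0.1750, -0.8000, -0.0750, -0.7250, -0.3000]
  T[1,:] = [+0.0000, +0.0239, +0.9955, -0.6716, -0.2193, +0.1091]
  T[2,:] = [+0.0000, -0.0310, -0.4622, -0.2773, -0.3962, -0.8012]
  T[3,:] = [+0.0000, -0.1027, -0.5102, -0.3362, -0.5036, -1.2541]
  T[4,:] = [+0.0000, -0.0226, -0.8311, +0.3464, +0.0934, -1.1604]
  T[5,:] = [+0.0000, -0.0266, +0.2889, -0.1658, -0.2403, +1.1566]
moduli |λ_i(T)| = 1.3844, 0.9422, 0.1953, 0.1113, 0.0508, 0.0000.
ρ(T) = max|λ| = 1.3844; 1.3844 > 1: divergent.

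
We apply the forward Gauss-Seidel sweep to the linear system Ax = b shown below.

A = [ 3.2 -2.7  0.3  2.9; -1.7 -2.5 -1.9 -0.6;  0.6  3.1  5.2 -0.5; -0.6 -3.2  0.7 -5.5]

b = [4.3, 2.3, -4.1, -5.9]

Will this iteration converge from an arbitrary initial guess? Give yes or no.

A = D + L + U where D = diag(3.2, -2.5, 5.2, -5.5).
GS T = -(D+L)⁻¹U: row 0 first, T[0,1] = -(-2.7)/(3.2) = +0.8438; later rows by forward substitution.
  T[0,:] = [+0.0000  +0.8438  -0.0938  -0.9062]
  T[1,:] = [+0.0000  -0.5737  -0.6962  +0.3762]
  T[2,:] = [+0.0000  +0.2447  +0.4259  -0.0236]
  T[3,:] = [+0.0000  +0.2729  +0.4695  -0.1230]
eigenvalue magnitudes: 0.5266, 0.2985, 0.0428, 0.0000.
ρ(T) = max|λ| = 0.5266; 0.5266 < 1: convergent.

yes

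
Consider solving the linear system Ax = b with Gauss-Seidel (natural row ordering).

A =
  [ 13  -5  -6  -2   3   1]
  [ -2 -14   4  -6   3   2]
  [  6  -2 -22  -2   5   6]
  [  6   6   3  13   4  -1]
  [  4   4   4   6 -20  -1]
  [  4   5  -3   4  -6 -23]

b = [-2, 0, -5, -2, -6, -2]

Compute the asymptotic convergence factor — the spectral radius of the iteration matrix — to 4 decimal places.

0.5105

Diagonal D = diag(13, -14, -22, 13, -20, -23); L, U strict lower/upper.
GS T = -(D+L)⁻¹U: row 0 first, T[0,1] = -(-5)/(13) = +0.3846; later rows by forward substitution.
  T[0,:] = [+0.0000 +0.3846 +0.4615 +0.1538 -0.2308 -0.0769]
  T[1,:] = [+0.0000 -0.0549 +0.2198 -0.4505 +0.2473 +0.1538]
  T[2,:] = [+0.0000 +0.1099 +0.1059 -0.0080 +0.1419 +0.2378]
  T[3,:] = [+0.0000 -0.1775 -0.3389 +0.1388 -0.3480 -0.0134]
  T[4,:] = [+0.0000 +0.0347 +0.0558 -0.0193 -0.0727 +0.0089]
  T[5,:] = [+0.0000 +0.0007 +0.0407 -0.0410 -0.0464 -0.0156]
|λ(T)| sorted: 0.5105, 0.1684, 0.1355, 0.1355, 0.0169, 0.0000.
ρ = 0.5105; 0.5105 < 1, so it converges for any x₀.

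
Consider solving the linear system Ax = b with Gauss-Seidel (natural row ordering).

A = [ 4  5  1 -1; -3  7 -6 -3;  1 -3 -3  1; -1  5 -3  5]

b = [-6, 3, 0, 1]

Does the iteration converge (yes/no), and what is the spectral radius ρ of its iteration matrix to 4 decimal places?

no, ρ = 1.4150

Write A = D+L+U with D = diag(4, 7, -3, 5).
T_GS = -(D+L)⁻¹U: row 0 first, T[0,2] = -(1)/(4) = -0.2500; later rows by forward substitution.
  T[0,:] = [+0.0000  -1.2500  -0.2500  +0.2500]
  T[1,:] = [+0.0000  -0.5357  +0.7500  +0.5357]
  T[2,:] = [+0.0000  +0.1190  -0.8333  -0.1190]
  T[3,:] = [+0.0000  +0.3571  -1.3000  -0.5571]
|roots of det(T-λI)|: 1.4150, 0.3774, 0.1337, 0.0000.
ρ = 1.4150; 1.4150 > 1, so it fails to converge.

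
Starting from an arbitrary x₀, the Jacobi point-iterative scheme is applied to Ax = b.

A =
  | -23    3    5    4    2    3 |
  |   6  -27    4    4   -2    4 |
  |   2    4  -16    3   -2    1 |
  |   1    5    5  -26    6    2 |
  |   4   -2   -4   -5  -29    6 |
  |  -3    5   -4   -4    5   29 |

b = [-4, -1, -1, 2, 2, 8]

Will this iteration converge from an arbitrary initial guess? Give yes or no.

yes

Split A = D + L + U, D = diag(-23, -27, -16, -26, -29, 29).
Jacobi: T = -D⁻¹(L+U), T[5,1] = -(5)/(29) = -0.1724; T[5,5] = 0.
  T[0,:] = [+0.0000 +0.1304 +0.2174 +0.1739 +0.0870 +0.1304]
  T[1,:] = [+0.2222 +0.0000 +0.1481 +0.1481 -0.0741 +0.1481]
  T[2,:] = [+0.1250 +0.2500 +0.0000 +0.1875 -0.1250 +0.0625]
  T[3,:] = [+0.0385 +0.1923 +0.1923 +0.0000 +0.2308 +0.0769]
  T[4,:] = [+0.1379 -0.0690 -0.1379 -0.1724 +0.0000 +0.2069]
  T[5,:] = [+0.1034 -0.1724 +0.1379 +0.1379 -0.1724 +0.0000]
|eigenvalues of T|: 0.5443, 0.2377, 0.2377, 0.1326, 0.1117, 0.1117.
ρ = 0.5443; 0.5443 < 1 ⇒ converges.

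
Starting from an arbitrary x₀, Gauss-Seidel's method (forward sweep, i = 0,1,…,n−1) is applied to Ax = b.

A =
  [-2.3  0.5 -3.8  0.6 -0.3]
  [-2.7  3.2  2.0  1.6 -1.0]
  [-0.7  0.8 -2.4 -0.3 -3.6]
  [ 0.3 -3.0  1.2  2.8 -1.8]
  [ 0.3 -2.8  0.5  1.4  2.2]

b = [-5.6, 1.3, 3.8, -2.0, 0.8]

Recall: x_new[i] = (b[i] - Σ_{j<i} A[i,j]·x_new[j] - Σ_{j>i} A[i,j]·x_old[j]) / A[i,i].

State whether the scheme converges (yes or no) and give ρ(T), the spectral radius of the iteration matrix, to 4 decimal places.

no, ρ = 1.5204

Split A = D + L + U, D = diag(-2.3, 3.2, -2.4, 2.8, 2.2).
GS T = -(D+L)⁻¹U: row 0 first, T[0,3] = -(0.6)/(-2.3) = +0.2609; later rows by forward substitution.
  T[0,:] = [+0.0000  +0.2174  -1.6522  +0.2609  -0.1304]
  T[1,:] = [+0.0000  +0.1834  -2.0190  -0.2799  +0.2024]
  T[2,:] = [+0.0000  -0.0023  -0.1911  -0.2944  -1.3945]
  T[3,:] = [+0.0000  +0.1742  -1.9043  -0.2017  +1.4714]
  T[4,:] = [+0.0000  +0.0935  -1.0891  -0.1966  -0.3440]
|roots of det(T-λI)|: 1.5204, 1.1828, 0.2195, 0.0038, 0.0000.
spectral radius ρ = 1.5204; 1.5204 > 1, so it fails to converge.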